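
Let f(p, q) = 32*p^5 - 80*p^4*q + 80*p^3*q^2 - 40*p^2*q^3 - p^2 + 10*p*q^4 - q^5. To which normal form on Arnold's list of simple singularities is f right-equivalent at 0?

A4

The Hessian of f at 0 has rank 1. Corank 1: A-series; mu = 4 gives A_4.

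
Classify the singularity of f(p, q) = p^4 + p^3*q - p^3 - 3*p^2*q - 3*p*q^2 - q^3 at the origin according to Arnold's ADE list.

E_{7}

The Hessian of f at 0 has rank 0. Corank 2; j^3 = -(p + q)^3 is a perfect cube, so E-series; the 4-jet and mu = 7 give E_7.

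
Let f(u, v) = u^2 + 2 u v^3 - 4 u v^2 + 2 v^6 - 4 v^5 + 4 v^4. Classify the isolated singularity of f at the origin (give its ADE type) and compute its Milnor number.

The Hessian of f at 0 is [[2, 0], [0, 0]] with rank 1, so corank 1. A Groebner basis of the Jacobian ideal J(f) in C{u,v} is {u*v^2 + 2*u*v + 4*u - 8*v^2, u + v^3 - 2*v^2, u^2 + 4*u*v + 8*u - 16*v^2}; counting standard monomials gives mu = 5. Corank 1: A-series; mu = 5 gives A_5.

Type A5, Milnor number mu = 5.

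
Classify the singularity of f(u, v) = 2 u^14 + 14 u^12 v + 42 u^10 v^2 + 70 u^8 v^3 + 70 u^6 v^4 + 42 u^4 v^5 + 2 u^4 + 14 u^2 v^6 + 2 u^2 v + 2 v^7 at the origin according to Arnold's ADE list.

The Hessian of f at 0 has rank 0. Corank 2; j^3 = 2*u^2*v has shape L^2 M (L != M), so D-series; mu = 8 gives D_8.

D_8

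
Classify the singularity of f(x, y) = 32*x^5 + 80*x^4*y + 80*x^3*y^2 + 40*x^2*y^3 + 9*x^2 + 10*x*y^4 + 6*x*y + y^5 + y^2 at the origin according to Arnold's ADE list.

A_{4}

The Hessian of f at 0 has rank 1. Corank 1: A-series; mu = 4 gives A_4.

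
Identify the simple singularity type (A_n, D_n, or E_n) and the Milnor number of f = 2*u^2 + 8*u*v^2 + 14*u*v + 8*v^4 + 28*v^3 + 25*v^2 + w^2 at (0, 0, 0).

Type A_{1}, Milnor number mu = 1.

The Hessian of f at 0 has rank 3. Corank 0: nondegenerate Morse point, so A_1.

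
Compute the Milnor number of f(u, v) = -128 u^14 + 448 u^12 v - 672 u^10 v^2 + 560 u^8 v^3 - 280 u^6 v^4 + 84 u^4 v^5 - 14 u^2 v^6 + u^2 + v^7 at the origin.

6

The Hessian of f at 0 has rank 1. Corank 1: A-series; mu = 6 gives A_6.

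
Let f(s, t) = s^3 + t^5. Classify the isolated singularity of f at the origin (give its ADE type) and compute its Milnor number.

Type E_8, Milnor number mu = 8.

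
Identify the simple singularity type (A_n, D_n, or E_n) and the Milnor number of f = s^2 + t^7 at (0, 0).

Type A_{6}, Milnor number mu = 6.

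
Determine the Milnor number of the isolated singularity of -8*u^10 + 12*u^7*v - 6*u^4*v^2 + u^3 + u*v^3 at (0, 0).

7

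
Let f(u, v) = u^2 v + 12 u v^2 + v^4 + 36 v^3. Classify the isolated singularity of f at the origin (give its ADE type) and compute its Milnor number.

The Hessian of f at 0 is [[0, 0], [0, 0]] with rank 0, so corank 2. A Groebner basis of the Jacobian ideal J(f) in C{u,v} is {u^3 - 54*u^2 + 1944*v^2, u^2/4 + v^3 - 9*v^2, u*v + 6*v^2}; counting standard monomials gives mu = 5. Corank 2; j^3 = v*(u + 6*v)^2 has shape L^2 M (L != M), so D-series; mu = 5 gives D_5.

Type D5, Milnor number mu = 5.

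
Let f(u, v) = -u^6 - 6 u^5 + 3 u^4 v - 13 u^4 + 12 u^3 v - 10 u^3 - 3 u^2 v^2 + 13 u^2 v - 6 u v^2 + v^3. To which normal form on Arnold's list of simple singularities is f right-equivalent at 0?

D4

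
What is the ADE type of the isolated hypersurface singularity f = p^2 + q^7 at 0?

A_6

The Hessian of f at 0 has rank 1. Corank 1: A-series; mu = 6 gives A_6.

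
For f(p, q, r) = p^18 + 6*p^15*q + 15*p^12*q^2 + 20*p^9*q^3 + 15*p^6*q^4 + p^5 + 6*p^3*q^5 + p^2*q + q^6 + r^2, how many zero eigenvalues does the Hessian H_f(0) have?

Hessian at 0 has rank 1.

2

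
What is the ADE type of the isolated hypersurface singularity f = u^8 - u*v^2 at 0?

D_9

The Hessian of f at 0 has rank 0. Corank 2; j^3 = -u*v^2 has shape L^2 M (L != M), so D-series; mu = 9 gives D_9.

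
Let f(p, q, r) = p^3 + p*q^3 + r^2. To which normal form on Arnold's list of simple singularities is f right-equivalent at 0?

E_7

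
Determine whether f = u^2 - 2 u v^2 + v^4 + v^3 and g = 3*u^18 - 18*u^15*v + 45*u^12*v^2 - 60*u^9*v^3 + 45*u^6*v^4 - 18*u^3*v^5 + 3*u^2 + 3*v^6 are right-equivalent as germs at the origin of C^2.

No.

The Hessian of f at 0 has rank 1. Corank 1: A-series; mu = 2 gives A_2. The Hessian of g at 0 has rank 1. Corank 1: A-series; mu = 5 gives A_5. f is A_2 but g is A_5, hence not right-equivalent.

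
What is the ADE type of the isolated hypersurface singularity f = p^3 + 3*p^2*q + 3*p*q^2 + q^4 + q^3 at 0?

E_6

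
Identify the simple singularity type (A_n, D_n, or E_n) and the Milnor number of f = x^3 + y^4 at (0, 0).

Type E_{6}, Milnor number mu = 6.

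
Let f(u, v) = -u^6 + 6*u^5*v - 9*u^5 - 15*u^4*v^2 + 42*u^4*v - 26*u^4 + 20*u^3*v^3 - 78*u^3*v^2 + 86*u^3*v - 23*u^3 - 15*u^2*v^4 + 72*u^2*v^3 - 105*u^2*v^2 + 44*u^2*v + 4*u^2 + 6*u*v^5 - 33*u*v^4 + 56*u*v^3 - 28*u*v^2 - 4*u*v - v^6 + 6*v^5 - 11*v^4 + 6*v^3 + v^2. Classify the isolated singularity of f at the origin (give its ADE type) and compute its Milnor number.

Type A_2, Milnor number mu = 2.

The Hessian of f at 0 is [[8, -4], [-4, 2]] with rank 1, so corank 1. A Groebner basis of the Jacobian ideal J(f) in C{u,v} is {v^2, u - v/2}; counting standard monomials gives mu = 2. Corank 1: A-series; mu = 2 gives A_2.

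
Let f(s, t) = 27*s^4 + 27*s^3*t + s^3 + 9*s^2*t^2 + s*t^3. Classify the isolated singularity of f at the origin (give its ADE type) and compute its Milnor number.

Type E7, Milnor number mu = 7.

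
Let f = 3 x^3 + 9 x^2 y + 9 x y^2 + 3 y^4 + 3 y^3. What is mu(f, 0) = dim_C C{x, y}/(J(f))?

The Hessian of f at 0 has rank 0. Corank 2; j^3 = 3*(x + y)^3 is a perfect cube, so E-series; the 4-jet and mu = 6 give E_6.

6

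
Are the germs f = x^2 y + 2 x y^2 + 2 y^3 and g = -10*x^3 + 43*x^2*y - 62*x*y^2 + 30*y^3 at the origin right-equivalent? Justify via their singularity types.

The Hessian of f at 0 is [[0, 0], [0, 0]] with rank 0, so corank 2. A Groebner basis of the Jacobian ideal J(f) in C{x,y} is {y^3, x^2 + 2*y^2, x*y + y^2}; counting standard monomials gives mu = 4. Corank 2; j^3 = y*(x^2 + 2*x*y + 2*y^2) splits into three distinct lines over C (the quadratic factor has nonzero discriminant), so D_4. The Hessian of g at 0 is [[0, 0], [0, 0]] with rank 0, so corank 2. A Groebner basis of the Jacobian ideal J(g) in C{x,y} is {y^3, x^2 - 26*y^2/11, x*y - 17*y^2/11}; counting standard monomials gives mu = 4. Corank 2; j^3 = -(2*x - 3*y)*(5*x^2 - 14*x*y + 10*y^2) splits into three distinct lines over C (the quadratic factor has nonzero discriminant), so D_4. Both have type D_4, hence right-equivalent.

Yes.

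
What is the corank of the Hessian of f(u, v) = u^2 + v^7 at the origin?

1

Hessian at 0 has rank 1.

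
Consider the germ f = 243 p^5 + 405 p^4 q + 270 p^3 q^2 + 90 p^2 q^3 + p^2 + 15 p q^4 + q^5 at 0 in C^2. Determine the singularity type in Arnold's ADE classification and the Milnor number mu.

Type A_4, Milnor number mu = 4.

The Hessian of f at 0 has rank 1. Corank 1: A-series; mu = 4 gives A_4.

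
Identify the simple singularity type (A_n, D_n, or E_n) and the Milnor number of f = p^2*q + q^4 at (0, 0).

Type D_{5}, Milnor number mu = 5.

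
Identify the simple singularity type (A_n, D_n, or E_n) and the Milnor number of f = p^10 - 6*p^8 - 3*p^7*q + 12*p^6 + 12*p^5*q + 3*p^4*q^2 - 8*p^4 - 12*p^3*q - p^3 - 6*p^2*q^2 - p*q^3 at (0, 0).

Type E7, Milnor number mu = 7.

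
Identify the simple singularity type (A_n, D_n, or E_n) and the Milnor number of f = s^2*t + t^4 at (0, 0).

Type D_5, Milnor number mu = 5.

The Hessian of f at 0 has rank 0. Corank 2; j^3 = s^2*t has shape L^2 M (L != M), so D-series; mu = 5 gives D_5.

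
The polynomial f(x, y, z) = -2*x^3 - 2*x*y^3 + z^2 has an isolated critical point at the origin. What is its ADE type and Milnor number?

Type E_{7}, Milnor number mu = 7.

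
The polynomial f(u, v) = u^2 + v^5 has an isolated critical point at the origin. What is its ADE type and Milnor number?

Type A_{4}, Milnor number mu = 4.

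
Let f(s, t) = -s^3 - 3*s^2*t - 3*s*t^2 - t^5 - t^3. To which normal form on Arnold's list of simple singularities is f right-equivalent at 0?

The Hessian of f at 0 is [[0, 0], [0, 0]] with rank 0, so corank 2. A Groebner basis of the Jacobian ideal J(f) in C{s,t} is {t^4, s^2 + 2*s*t + t^2}; counting standard monomials gives mu = 8. Corank 2; j^3 = -(s + t)^3 is a perfect cube, so E-series; the 5-jet and mu = 8 give E_8.

E_8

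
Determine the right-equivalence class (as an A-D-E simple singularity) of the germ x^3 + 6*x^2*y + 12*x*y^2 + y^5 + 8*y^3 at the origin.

The Hessian of f at 0 is [[0, 0], [0, 0]] with rank 0, so corank 2. A Groebner basis of the Jacobian ideal J(f) in C{x,y} is {y^4, x^2 + 4*x*y + 4*y^2}; counting standard monomials gives mu = 8. Corank 2; j^3 = (x + 2*y)^3 is a perfect cube, so E-series; the 5-jet and mu = 8 give E_8.

E8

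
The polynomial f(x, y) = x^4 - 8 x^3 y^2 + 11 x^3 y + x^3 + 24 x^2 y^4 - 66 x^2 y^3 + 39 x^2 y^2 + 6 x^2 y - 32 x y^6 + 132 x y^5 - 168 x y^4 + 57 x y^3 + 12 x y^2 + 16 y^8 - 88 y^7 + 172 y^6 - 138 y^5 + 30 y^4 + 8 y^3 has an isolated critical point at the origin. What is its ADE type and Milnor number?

Type E_{7}, Milnor number mu = 7.

The Hessian of f at 0 is [[0, 0], [0, 0]] with rank 0, so corank 2. A Groebner basis of the Jacobian ideal J(f) in C{x,y} is {-3*x^2/19 - 12*x*y/19 + y^4 - y^3/19 - 12*y^2/19, x^3 - 102*x^2/19 - 408*x*y/19 + 118*y^3/19 - 408*y^2/19, x^2*y + 33*x^2/19 + 132*x*y/19 - 65*y^3/19 + 132*y^2/19, -8*x^2/19 + x*y^2 - 32*x*y/19 + 106*y^3/57 - 32*y^2/19}; counting standard monomials gives mu = 7. Corank 2; j^3 = (x + 2*y)^3 is a perfect cube, so E-series; the 4-jet and mu = 7 give E_7.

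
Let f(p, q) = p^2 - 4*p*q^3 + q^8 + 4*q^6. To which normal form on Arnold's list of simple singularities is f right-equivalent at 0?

The Hessian of f at 0 is [[2, 0], [0, 0]] with rank 1, so corank 1. A Groebner basis of the Jacobian ideal J(f) in C{p,q} is {p^3, p^2*q, -p/2 + q^3}; counting standard monomials gives mu = 7. Corank 1: A-series; mu = 7 gives A_7.

A_{7}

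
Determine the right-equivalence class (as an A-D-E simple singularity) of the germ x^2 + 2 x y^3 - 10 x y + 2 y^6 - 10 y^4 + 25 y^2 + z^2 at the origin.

A_{5}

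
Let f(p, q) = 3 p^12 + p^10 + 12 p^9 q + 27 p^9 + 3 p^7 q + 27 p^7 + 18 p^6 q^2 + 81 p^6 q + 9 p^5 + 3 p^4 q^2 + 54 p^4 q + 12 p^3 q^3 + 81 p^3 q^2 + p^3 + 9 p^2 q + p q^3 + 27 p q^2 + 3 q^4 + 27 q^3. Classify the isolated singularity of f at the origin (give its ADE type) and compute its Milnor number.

The Hessian of f at 0 has rank 0. Corank 2; j^3 = (p + 3*q)^3 is a perfect cube, so E-series; the 4-jet and mu = 7 give E_7.

Type E_{7}, Milnor number mu = 7.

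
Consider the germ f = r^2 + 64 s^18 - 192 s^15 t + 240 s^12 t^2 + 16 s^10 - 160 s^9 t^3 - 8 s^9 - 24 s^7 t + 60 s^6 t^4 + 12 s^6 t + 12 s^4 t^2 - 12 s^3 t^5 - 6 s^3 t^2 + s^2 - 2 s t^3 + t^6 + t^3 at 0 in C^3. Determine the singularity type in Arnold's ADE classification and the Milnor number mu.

Type A_2, Milnor number mu = 2.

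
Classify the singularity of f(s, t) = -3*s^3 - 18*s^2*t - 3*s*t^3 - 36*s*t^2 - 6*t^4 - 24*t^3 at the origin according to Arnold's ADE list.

The Hessian of f at 0 is [[0, 0], [0, 0]] with rank 0, so corank 2. A Groebner basis of the Jacobian ideal J(f) in C{s,t} is {s^3 + 6*s^2*t + 48*s^2 + 192*s*t + 192*t^2, -6*s^2 + s*t^2 - 24*s*t - 24*t^2, 3*s^2 + 12*s*t + t^3 + 12*t^2}; counting standard monomials gives mu = 7. Corank 2; j^3 = -3*(s + 2*t)^3 is a perfect cube, so E-series; the 4-jet and mu = 7 give E_7.

E_{7}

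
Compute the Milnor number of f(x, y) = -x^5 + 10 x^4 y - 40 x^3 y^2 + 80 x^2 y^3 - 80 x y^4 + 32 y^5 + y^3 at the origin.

8

The Hessian of f at 0 has rank 0. Corank 2; j^3 = y^3 is a perfect cube, so E-series; the 5-jet and mu = 8 give E_8.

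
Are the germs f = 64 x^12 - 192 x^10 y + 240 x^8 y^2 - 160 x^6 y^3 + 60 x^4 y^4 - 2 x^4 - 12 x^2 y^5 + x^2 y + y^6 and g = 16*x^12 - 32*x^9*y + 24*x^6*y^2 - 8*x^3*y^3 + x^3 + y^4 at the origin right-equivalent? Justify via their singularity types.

No.

The Hessian of f at 0 is [[0, 0], [0, 0]] with rank 0, so corank 2. A Groebner basis of the Jacobian ideal J(f) in C{x,y} is {x^2/6 + y^5, x^3, x*y}; counting standard monomials gives mu = 7. Corank 2; j^3 = x^2*y has shape L^2 M (L != M), so D-series; mu = 7 gives D_7. The Hessian of g at 0 is [[0, 0], [0, 0]] with rank 0, so corank 2. A Groebner basis of the Jacobian ideal J(g) in C{x,y} is {y^3, x^2}; counting standard monomials gives mu = 6. Corank 2; j^3 = x^3 is a perfect cube, so E-series; the 4-jet and mu = 6 give E_6. f is D_7 but g is E_6, hence not right-equivalent.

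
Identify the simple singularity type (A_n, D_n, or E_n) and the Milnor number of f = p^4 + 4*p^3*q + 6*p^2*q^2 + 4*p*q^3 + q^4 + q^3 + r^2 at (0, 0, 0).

Type E_6, Milnor number mu = 6.

The Hessian of f at 0 has rank 1. Corank 2; j^3 = q^3 is a perfect cube, so E-series; the 4-jet and mu = 6 give E_6.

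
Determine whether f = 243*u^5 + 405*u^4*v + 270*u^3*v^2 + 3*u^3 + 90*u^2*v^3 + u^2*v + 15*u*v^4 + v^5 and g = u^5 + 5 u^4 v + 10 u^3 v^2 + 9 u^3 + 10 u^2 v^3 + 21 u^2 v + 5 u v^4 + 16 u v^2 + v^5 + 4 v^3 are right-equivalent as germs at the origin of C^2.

The Hessian of f at 0 has rank 0. Corank 2; j^3 = u^2*(3*u + v) has shape L^2 M (L != M), so D-series; mu = 6 gives D_6. The Hessian of g at 0 has rank 0. Corank 2; j^3 = (u + v)*(3*u + 2*v)^2 has shape L^2 M (L != M), so D-series; mu = 6 gives D_6. Both have type D_6, hence right-equivalent.

Yes.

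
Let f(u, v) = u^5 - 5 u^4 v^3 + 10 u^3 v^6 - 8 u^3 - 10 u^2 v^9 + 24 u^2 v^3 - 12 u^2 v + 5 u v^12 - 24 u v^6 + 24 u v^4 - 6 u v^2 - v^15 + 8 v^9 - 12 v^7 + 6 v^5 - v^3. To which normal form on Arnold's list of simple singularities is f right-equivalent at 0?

E8

The Hessian of f at 0 is [[0, 0], [0, 0]] with rank 0, so corank 2. A Groebner basis of the Jacobian ideal J(f) in C{u,v} is {3*u^2/2 + u*v^3 + 3*u*v/2 + 3*v^2/8, -4*u^2 - 4*u*v + v^4 - v^2, u^3 - 3*u*v^2/4 - v^3/4, u^2*v + u*v^2 + v^3/4}; counting standard monomials gives mu = 8. Corank 2; j^3 = -(2*u + v)^3 is a perfect cube, so E-series; the 5-jet and mu = 8 give E_8.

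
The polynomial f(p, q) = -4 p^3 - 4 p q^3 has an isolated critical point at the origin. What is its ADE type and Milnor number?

Type E_{7}, Milnor number mu = 7.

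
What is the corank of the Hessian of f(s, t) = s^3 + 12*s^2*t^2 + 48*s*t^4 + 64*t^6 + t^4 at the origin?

2

The Hessian at 0 is [[0, 0], [0, 0]] of rank 0; hence corank 2.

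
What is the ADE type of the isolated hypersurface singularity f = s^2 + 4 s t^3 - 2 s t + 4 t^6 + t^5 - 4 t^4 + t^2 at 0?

A4

The Hessian of f at 0 is [[2, -2], [-2, 2]] with rank 1, so corank 1. A Groebner basis of the Jacobian ideal J(f) in C{s,t} is {s/2 + t^3 - t/2, s^2 - t^2, s*t - t^2}; counting standard monomials gives mu = 4. Corank 1: A-series; mu = 4 gives A_4.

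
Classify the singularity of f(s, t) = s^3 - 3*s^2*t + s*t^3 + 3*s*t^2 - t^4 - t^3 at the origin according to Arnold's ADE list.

The Hessian of f at 0 is [[0, 0], [0, 0]] with rank 0, so corank 2. A Groebner basis of the Jacobian ideal J(f) in C{s,t} is {s^3 - 3*s^2*t - 6*s^2 + 12*s*t - 6*t^2, 3*s^2 + s*t^2 - 6*s*t + 3*t^2, 3*s^2 - 6*s*t + t^3 + 3*t^2}; counting standard monomials gives mu = 7. Corank 2; j^3 = (s - t)^3 is a perfect cube, so E-series; the 4-jet and mu = 7 give E_7.

E7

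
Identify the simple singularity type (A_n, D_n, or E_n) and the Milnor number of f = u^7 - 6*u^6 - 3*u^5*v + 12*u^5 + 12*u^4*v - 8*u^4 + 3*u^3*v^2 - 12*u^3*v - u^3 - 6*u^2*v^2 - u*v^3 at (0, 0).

Type E7, Milnor number mu = 7.

The Hessian of f at 0 is [[0, 0], [0, 0]] with rank 0, so corank 2. A Groebner basis of the Jacobian ideal J(f) in C{u,v} is {3*u^2/4 + v^4 + v^3/4, u^3, u^2*v - u^2/4 - v^3/12, u^2 + u*v^2 + v^3/3}; counting standard monomials gives mu = 7. Corank 2; j^3 = -u^3 is a perfect cube, so E-series; the 4-jet and mu = 7 give E_7.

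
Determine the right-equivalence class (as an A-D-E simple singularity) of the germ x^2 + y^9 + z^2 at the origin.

The Hessian of f at 0 is [[2, 0, 0], [0, 0, 0], [0, 0, 2]] with rank 2, so corank 1. A Groebner basis of the Jacobian ideal J(f) in C{x,y,z} is {y^8, x, z}; counting standard monomials gives mu = 8. Corank 1: A-series; mu = 8 gives A_8.

A_8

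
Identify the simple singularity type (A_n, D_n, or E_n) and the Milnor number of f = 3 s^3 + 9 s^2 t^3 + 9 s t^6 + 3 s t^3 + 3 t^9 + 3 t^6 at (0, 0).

Type E7, Milnor number mu = 7.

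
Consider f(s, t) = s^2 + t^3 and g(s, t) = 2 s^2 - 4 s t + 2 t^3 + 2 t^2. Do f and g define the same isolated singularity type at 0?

Yes.

The Hessian of f at 0 has rank 1. Corank 1: A-series; mu = 2 gives A_2. The Hessian of g at 0 has rank 1. Corank 1: A-series; mu = 2 gives A_2. Both have type A_2, hence right-equivalent.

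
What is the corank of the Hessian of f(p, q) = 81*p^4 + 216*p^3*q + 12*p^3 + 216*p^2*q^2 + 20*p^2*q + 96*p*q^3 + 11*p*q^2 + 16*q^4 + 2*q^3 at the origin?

2

The Hessian at 0 is [[0, 0], [0, 0]] of rank 0; hence corank 2.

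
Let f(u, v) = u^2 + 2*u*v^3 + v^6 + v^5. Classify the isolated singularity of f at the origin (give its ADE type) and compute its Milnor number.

Type A_{4}, Milnor number mu = 4.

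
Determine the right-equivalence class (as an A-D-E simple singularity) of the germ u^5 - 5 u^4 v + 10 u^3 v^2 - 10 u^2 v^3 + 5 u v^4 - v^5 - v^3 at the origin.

E8

The Hessian of f at 0 is [[0, 0], [0, 0]] with rank 0, so corank 2. A Groebner basis of the Jacobian ideal J(f) in C{u,v} is {u^4 - 4*u^3*v, v^2}; counting standard monomials gives mu = 8. Corank 2; j^3 = -v^3 is a perfect cube, so E-series; the 5-jet and mu = 8 give E_8.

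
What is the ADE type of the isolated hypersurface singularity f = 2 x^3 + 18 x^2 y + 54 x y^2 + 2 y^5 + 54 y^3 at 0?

E_{8}

The Hessian of f at 0 is [[0, 0], [0, 0]] with rank 0, so corank 2. A Groebner basis of the Jacobian ideal J(f) in C{x,y} is {y^4, x^2 + 6*x*y + 9*y^2}; counting standard monomials gives mu = 8. Corank 2; j^3 = 2*(x + 3*y)^3 is a perfect cube, so E-series; the 5-jet and mu = 8 give E_8.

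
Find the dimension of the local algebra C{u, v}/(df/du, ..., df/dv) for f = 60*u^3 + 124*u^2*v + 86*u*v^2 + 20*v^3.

4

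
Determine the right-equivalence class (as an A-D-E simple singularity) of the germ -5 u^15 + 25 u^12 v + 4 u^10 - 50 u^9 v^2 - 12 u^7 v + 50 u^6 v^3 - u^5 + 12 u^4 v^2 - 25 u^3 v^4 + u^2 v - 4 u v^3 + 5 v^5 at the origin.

D6

The Hessian of f at 0 is [[0, 0], [0, 0]] with rank 0, so corank 2. A Groebner basis of the Jacobian ideal J(f) in C{u,v} is {u^3, u^2*v, 2*u^2 + u*v^2, -u*v/2 + v^3}; counting standard monomials gives mu = 6. Corank 2; j^3 = u^2*v has shape L^2 M (L != M), so D-series; mu = 6 gives D_6.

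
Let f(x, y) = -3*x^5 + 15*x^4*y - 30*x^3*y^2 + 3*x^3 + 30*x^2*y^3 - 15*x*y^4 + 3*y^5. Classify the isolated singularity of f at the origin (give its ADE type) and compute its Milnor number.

Type E_{8}, Milnor number mu = 8.

The Hessian of f at 0 is [[0, 0], [0, 0]] with rank 0, so corank 2. A Groebner basis of the Jacobian ideal J(f) in C{x,y} is {y^5, x*y^3 - y^4/4, x^2}; counting standard monomials gives mu = 8. Corank 2; j^3 = 3*x^3 is a perfect cube, so E-series; the 5-jet and mu = 8 give E_8.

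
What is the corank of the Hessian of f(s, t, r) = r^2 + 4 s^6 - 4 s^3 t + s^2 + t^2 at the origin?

0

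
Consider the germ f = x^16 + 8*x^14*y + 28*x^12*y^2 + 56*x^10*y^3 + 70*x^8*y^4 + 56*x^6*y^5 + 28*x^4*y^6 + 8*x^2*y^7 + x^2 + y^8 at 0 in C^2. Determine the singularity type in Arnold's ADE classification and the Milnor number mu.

The Hessian of f at 0 has rank 1. Corank 1: A-series; mu = 7 gives A_7.

Type A_7, Milnor number mu = 7.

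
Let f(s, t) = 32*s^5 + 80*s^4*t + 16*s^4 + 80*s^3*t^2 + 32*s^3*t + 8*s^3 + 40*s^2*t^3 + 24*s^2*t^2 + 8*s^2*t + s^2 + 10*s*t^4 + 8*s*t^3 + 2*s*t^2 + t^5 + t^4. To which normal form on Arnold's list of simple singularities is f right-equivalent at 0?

A4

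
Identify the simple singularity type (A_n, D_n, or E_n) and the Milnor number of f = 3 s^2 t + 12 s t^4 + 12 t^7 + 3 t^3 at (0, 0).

The Hessian of f at 0 has rank 0. Corank 2; j^3 = 3*t*(s^2 + t^2) splits into three distinct lines over C (the quadratic factor has nonzero discriminant), so D_4.

Type D_{4}, Milnor number mu = 4.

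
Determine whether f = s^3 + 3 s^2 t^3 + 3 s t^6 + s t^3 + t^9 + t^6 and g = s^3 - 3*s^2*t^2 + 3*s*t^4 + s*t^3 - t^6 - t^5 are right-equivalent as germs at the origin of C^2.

Yes.

The Hessian of f at 0 has rank 0. Corank 2; j^3 = s^3 is a perfect cube, so E-series; the 4-jet and mu = 7 give E_7. The Hessian of g at 0 has rank 0. Corank 2; j^3 = s^3 is a perfect cube, so E-series; the 4-jet and mu = 7 give E_7. Both have type E_7, hence right-equivalent.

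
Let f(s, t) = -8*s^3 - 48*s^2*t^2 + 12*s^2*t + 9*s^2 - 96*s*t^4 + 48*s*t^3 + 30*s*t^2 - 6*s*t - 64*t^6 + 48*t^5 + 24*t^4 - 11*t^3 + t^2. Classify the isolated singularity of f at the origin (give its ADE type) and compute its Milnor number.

The Hessian of f at 0 is [[18, -6], [-6, 2]] with rank 1, so corank 1. A Groebner basis of the Jacobian ideal J(f) in C{s,t} is {t^2, s - t/3}; counting standard monomials gives mu = 2. Corank 1: A-series; mu = 2 gives A_2.

Type A2, Milnor number mu = 2.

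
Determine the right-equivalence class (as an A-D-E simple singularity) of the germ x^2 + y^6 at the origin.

The Hessian of f at 0 has rank 1. Corank 1: A-series; mu = 5 gives A_5.

A_5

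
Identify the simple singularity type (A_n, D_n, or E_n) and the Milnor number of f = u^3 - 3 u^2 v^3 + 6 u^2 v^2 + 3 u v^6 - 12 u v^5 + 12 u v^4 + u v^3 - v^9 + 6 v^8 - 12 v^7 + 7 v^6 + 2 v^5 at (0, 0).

The Hessian of f at 0 has rank 0. Corank 2; j^3 = u^3 is a perfect cube, so E-series; the 4-jet and mu = 7 give E_7.

Type E_{7}, Milnor number mu = 7.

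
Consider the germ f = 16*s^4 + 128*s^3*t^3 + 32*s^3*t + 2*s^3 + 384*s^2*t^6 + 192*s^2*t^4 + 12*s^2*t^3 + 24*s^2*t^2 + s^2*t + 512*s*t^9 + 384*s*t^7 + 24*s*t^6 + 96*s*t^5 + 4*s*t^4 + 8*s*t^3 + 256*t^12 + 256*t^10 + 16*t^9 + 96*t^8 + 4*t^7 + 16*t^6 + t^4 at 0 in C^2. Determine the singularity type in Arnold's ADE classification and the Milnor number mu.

Type D_5, Milnor number mu = 5.

The Hessian of f at 0 is [[0, 0], [0, 0]] with rank 0, so corank 2. A Groebner basis of the Jacobian ideal J(f) in C{s,t} is {s*t^2, -s*t/8 + t^3, s^2 + s*t/2}; counting standard monomials gives mu = 5. Corank 2; j^3 = s^2*(2*s + t) has shape L^2 M (L != M), so D-series; mu = 5 gives D_5.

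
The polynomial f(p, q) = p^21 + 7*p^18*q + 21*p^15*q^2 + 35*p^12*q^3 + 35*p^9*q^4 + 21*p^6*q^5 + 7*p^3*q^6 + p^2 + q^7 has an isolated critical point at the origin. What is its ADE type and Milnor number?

The Hessian of f at 0 has rank 1. Corank 1: A-series; mu = 6 gives A_6.

Type A_6, Milnor number mu = 6.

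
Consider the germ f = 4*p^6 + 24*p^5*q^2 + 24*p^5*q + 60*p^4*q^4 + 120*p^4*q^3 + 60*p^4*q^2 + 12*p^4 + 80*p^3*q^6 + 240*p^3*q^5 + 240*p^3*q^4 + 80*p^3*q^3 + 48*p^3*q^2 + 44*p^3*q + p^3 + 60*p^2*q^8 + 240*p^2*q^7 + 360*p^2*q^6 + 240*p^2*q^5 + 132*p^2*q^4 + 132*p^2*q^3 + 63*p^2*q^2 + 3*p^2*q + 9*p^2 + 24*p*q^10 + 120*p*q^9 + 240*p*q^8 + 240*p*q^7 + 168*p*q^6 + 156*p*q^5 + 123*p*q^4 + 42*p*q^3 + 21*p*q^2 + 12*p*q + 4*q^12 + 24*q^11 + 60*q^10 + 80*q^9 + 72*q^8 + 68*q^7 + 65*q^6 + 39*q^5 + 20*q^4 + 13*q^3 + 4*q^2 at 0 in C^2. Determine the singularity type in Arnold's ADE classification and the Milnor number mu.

The Hessian of f at 0 has rank 1. Corank 1: A-series; mu = 2 gives A_2.

Type A_2, Milnor number mu = 2.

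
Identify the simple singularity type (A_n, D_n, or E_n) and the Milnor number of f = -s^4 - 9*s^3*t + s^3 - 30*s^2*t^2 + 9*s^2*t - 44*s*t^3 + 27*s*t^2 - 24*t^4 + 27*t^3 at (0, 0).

Type E_7, Milnor number mu = 7.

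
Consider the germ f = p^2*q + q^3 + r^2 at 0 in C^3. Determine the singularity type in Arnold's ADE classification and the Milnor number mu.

The Hessian of f at 0 has rank 1. Corank 2; j^3 = q*(p^2 + q^2) splits into three distinct lines over C (the quadratic factor has nonzero discriminant), so D_4.

Type D_{4}, Milnor number mu = 4.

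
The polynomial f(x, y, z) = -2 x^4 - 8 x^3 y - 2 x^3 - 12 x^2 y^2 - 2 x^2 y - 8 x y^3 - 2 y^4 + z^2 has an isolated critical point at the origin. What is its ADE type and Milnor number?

Type D_{5}, Milnor number mu = 5.

The Hessian of f at 0 is [[0, 0, 0], [0, 0, 0], [0, 0, 2]] with rank 1, so corank 2. A Groebner basis of the Jacobian ideal J(f) in C{x,y,z} is {x*y^2, -x*y/4 + y^3, x^2 + x*y, z}; counting standard monomials gives mu = 5. Corank 2; j^3 = -2*x^2*(x + y) has shape L^2 M (L != M), so D-series; mu = 5 gives D_5.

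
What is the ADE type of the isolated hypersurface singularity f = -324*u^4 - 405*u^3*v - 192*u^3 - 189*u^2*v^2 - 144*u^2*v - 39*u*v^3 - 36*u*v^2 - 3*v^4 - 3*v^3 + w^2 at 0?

E_7

The Hessian of f at 0 has rank 1. Corank 2; j^3 = -3*(4*u + v)^3 is a perfect cube, so E-series; the 4-jet and mu = 7 give E_7.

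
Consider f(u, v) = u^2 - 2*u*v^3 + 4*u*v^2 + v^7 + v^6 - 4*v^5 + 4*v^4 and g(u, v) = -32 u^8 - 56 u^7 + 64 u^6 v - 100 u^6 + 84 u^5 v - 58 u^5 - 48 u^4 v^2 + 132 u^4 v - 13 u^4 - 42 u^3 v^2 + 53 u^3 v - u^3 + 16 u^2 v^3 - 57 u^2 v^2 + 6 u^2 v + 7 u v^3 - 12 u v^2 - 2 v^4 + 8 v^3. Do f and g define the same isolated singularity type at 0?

The Hessian of f at 0 is [[2, 0], [0, 0]] with rank 1, so corank 1. A Groebner basis of the Jacobian ideal J(f) in C{u,v} is {u^3, u^2*v + u^2 - 4*u*v - 8*u - 16*v^2, u^2/4 + u*v^2 + u*v + 2*u + 4*v^2, -u + v^3 - 2*v^2}; counting standard monomials gives mu = 6. Corank 1: A-series; mu = 6 gives A_6. The Hessian of g at 0 is [[0, 0], [0, 0]] with rank 0, so corank 2. A Groebner basis of the Jacobian ideal J(g) in C{u,v} is {-u^2/253 + 4*u*v/253 + v^4 - v^3/759 - 4*v^2/253, u^3 + 186*u^2/253 - 744*u*v/253 - 1962*v^3/253 + 744*v^2/253, u^2*v + 185*u^2/759 - 740*u*v/759 - 8923*v^3/2277 + 740*v^2/759, 2*u^2/33 + u*v^2 - 8*u*v/33 - 196*v^3/99 + 8*v^2/33}; counting standard monomials gives mu = 7. Corank 2; j^3 = -(u - 2*v)^3 is a perfect cube, so E-series; the 4-jet and mu = 7 give E_7. f is A_6 but g is E_7, hence not right-equivalent.

No.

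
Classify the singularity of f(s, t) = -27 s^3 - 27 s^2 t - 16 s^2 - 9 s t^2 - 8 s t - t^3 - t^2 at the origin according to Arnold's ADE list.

A_2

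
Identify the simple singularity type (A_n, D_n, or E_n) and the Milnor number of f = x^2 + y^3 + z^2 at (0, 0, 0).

The Hessian of f at 0 has rank 2. Corank 1: A-series; mu = 2 gives A_2.

Type A2, Milnor number mu = 2.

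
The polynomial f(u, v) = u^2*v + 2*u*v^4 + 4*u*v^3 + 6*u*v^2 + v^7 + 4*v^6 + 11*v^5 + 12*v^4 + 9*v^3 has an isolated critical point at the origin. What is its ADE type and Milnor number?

The Hessian of f at 0 has rank 0. Corank 2; j^3 = v*(u + 3*v)^2 has shape L^2 M (L != M), so D-series; mu = 6 gives D_6.

Type D_6, Milnor number mu = 6.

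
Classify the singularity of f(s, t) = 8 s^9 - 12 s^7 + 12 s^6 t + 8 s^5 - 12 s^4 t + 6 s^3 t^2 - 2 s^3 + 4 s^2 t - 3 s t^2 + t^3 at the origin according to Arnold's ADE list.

The Hessian of f at 0 is [[0, 0], [0, 0]] with rank 0, so corank 2. A Groebner basis of the Jacobian ideal J(f) in C{s,t} is {t^3, s^2 - 3*t^2/2, s*t - 3*t^2/2}; counting standard monomials gives mu = 4. Corank 2; j^3 = -(s - t)*(2*s^2 - 2*s*t + t^2) splits into three distinct lines over C (the quadratic factor has nonzero discriminant), so D_4.

D_{4}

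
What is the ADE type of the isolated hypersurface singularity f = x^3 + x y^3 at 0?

The Hessian of f at 0 has rank 0. Corank 2; j^3 = x^3 is a perfect cube, so E-series; the 4-jet and mu = 7 give E_7.

E_7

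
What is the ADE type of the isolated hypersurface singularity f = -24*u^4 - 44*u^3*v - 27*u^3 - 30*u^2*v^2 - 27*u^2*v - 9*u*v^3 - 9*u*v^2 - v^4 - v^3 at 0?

E_{7}

The Hessian of f at 0 has rank 0. Corank 2; j^3 = -(3*u + v)^3 is a perfect cube, so E-series; the 4-jet and mu = 7 give E_7.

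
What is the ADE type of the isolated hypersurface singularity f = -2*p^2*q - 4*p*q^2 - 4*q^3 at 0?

D4

The Hessian of f at 0 has rank 0. Corank 2; j^3 = -2*q*(p^2 + 2*p*q + 2*q^2) splits into three distinct lines over C (the quadratic factor has nonzero discriminant), so D_4.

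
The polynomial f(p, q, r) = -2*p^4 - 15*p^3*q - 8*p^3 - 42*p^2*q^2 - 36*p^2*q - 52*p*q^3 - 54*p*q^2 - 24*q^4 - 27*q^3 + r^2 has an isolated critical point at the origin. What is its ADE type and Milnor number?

Type E_{7}, Milnor number mu = 7.

The Hessian of f at 0 is [[0, 0, 0], [0, 0, 0], [0, 0, 2]] with rank 1, so corank 2. A Groebner basis of the Jacobian ideal J(f) in C{p,q,r} is {768*p^2 + 2304*p*q + q^4 + 8*q^3 + 1728*q^2, p^3 + 252*p^2 + 756*p*q + 6*q^3 + 567*q^2, p^2*q - 104*p^2 - 312*p*q - 10*q^3/3 - 234*q^2, 32*p^2 + p*q^2 + 96*p*q + 11*q^3/6 + 72*q^2, r}; counting standard monomials gives mu = 7. Corank 2; j^3 = -(2*p + 3*q)^3 is a perfect cube, so E-series; the 4-jet and mu = 7 give E_7.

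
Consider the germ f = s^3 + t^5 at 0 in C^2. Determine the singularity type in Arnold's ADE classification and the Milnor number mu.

Type E_{8}, Milnor number mu = 8.

The Hessian of f at 0 is [[0, 0], [0, 0]] with rank 0, so corank 2. A Groebner basis of the Jacobian ideal J(f) in C{s,t} is {t^4, s^2}; counting standard monomials gives mu = 8. Corank 2; j^3 = s^3 is a perfect cube, so E-series; the 5-jet and mu = 8 give E_8.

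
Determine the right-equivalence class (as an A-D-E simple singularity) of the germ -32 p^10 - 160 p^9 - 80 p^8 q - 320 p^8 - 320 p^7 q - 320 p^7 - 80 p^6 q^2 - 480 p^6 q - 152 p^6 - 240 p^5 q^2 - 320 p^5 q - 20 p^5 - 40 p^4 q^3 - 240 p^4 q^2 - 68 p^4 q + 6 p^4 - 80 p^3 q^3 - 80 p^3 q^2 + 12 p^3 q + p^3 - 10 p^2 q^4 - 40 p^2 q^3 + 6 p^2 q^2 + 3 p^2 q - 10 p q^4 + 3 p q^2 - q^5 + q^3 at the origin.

E_8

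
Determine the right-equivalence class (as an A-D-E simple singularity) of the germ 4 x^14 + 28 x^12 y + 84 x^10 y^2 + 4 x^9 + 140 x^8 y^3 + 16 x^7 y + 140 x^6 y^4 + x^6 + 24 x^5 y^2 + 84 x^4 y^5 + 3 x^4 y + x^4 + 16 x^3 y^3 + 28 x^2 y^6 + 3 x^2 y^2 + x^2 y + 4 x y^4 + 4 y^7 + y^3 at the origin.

The Hessian of f at 0 is [[0, 0], [0, 0]] with rank 0, so corank 2. A Groebner basis of the Jacobian ideal J(f) in C{x,y} is {y^3, x^2 + 3*y^2, x*y}; counting standard monomials gives mu = 4. Corank 2; j^3 = y*(x^2 + y^2) splits into three distinct lines over C (the quadratic factor has nonzero discriminant), so D_4.

D_4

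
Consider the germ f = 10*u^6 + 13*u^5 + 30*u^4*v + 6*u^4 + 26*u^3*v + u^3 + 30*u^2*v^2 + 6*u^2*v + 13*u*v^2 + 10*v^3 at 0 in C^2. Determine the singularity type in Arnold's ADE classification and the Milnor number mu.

Type D4, Milnor number mu = 4.

The Hessian of f at 0 has rank 0. Corank 2; j^3 = (u + 2*v)*(u^2 + 4*u*v + 5*v^2) splits into three distinct lines over C (the quadratic factor has nonzero discriminant), so D_4.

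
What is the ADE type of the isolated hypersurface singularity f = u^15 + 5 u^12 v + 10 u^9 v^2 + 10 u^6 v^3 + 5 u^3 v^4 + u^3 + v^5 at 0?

E_8

The Hessian of f at 0 is [[0, 0], [0, 0]] with rank 0, so corank 2. A Groebner basis of the Jacobian ideal J(f) in C{u,v} is {v^4, u^2}; counting standard monomials gives mu = 8. Corank 2; j^3 = u^3 is a perfect cube, so E-series; the 5-jet and mu = 8 give E_8.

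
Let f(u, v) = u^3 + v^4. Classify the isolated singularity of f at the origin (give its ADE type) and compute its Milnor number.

Type E6, Milnor number mu = 6.

The Hessian of f at 0 has rank 0. Corank 2; j^3 = u^3 is a perfect cube, so E-series; the 4-jet and mu = 6 give E_6.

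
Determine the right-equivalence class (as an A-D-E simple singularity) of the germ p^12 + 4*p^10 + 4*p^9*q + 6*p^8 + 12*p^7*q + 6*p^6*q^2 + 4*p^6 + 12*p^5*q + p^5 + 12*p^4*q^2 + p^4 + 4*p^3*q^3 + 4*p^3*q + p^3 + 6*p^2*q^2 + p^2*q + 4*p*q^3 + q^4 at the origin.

The Hessian of f at 0 is [[0, 0], [0, 0]] with rank 0, so corank 2. A Groebner basis of the Jacobian ideal J(f) in C{p,q} is {p*q^2, -p*q/4 + q^3, p^2 + p*q}; counting standard monomials gives mu = 5. Corank 2; j^3 = p^2*(p + q) has shape L^2 M (L != M), so D-series; mu = 5 gives D_5.

D_5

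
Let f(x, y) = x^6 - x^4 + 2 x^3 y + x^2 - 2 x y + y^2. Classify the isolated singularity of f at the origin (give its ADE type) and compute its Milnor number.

Type A_{3}, Milnor number mu = 3.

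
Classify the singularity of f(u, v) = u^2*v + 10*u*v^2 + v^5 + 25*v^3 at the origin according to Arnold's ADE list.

The Hessian of f at 0 has rank 0. Corank 2; j^3 = v*(u + 5*v)^2 has shape L^2 M (L != M), so D-series; mu = 6 gives D_6.

D_{6}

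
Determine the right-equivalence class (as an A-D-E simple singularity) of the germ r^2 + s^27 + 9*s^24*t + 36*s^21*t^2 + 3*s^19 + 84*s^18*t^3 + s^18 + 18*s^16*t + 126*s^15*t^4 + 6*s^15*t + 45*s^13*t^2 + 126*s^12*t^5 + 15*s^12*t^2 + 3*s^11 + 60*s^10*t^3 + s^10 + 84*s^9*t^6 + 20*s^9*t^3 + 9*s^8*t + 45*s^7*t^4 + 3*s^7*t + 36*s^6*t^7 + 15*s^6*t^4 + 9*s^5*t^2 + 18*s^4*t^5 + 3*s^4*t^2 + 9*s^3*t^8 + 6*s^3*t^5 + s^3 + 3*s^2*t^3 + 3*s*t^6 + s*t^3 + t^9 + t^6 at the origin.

E_7

The Hessian of f at 0 is [[0, 0, 0], [0, 0, 0], [0, 0, 2]] with rank 1, so corank 2. A Groebner basis of the Jacobian ideal J(f) in C{s,t,r} is {s^3, s*t^2, 3*s^2 + t^3, r}; counting standard monomials gives mu = 7. Corank 2; j^3 = s^3 is a perfect cube, so E-series; the 4-jet and mu = 7 give E_7.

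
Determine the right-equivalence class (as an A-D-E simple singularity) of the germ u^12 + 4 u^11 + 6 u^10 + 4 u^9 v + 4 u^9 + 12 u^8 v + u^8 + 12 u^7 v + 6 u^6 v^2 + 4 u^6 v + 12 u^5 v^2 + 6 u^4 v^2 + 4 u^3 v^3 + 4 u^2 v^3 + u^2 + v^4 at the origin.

A_{3}

The Hessian of f at 0 is [[2, 0], [0, 0]] with rank 1, so corank 1. A Groebner basis of the Jacobian ideal J(f) in C{u,v} is {v^3, u}; counting standard monomials gives mu = 3. Corank 1: A-series; mu = 3 gives A_3.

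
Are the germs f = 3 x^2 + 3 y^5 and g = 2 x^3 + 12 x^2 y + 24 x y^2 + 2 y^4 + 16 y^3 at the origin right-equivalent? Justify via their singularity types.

No.

The Hessian of f at 0 is [[6, 0], [0, 0]] with rank 1, so corank 1. A Groebner basis of the Jacobian ideal J(f) in C{x,y} is {y^4, x}; counting standard monomials gives mu = 4. Corank 1: A-series; mu = 4 gives A_4. The Hessian of g at 0 is [[0, 0], [0, 0]] with rank 0, so corank 2. A Groebner basis of the Jacobian ideal J(g) in C{x,y} is {y^3, x^2 + 4*x*y + 4*y^2}; counting standard monomials gives mu = 6. Corank 2; j^3 = 2*(x + 2*y)^3 is a perfect cube, so E-series; the 4-jet and mu = 6 give E_6. f is A_4 but g is E_6, hence not right-equivalent.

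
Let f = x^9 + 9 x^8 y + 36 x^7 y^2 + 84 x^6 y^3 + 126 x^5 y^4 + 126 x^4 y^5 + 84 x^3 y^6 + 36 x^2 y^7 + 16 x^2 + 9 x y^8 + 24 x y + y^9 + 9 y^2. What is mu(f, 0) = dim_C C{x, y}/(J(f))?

8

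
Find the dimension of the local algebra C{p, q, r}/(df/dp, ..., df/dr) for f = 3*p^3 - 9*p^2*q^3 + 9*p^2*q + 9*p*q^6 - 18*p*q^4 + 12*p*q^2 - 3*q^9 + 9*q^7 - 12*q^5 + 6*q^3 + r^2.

4

The Hessian of f at 0 has rank 1. Corank 2; j^3 = 3*(p + q)*(p^2 + 2*p*q + 2*q^2) splits into three distinct lines over C (the quadratic factor has nonzero discriminant), so D_4.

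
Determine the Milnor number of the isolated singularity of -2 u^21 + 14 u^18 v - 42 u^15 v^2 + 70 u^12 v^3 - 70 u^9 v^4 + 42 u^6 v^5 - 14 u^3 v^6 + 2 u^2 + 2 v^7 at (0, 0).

The Hessian of f at 0 is [[4, 0], [0, 0]] with rank 1, so corank 1. A Groebner basis of the Jacobian ideal J(f) in C{u,v} is {v^6, u}; counting standard monomials gives mu = 6. Corank 1: A-series; mu = 6 gives A_6.

6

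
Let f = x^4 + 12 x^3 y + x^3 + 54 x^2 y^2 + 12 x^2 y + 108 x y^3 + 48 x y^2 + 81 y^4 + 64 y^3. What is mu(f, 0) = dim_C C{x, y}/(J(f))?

6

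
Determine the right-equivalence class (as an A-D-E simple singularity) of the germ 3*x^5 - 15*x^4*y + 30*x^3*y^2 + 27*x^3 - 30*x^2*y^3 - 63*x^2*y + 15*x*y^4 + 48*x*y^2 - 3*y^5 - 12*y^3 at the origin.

The Hessian of f at 0 has rank 0. Corank 2; j^3 = 3*(x - y)*(3*x - 2*y)^2 has shape L^2 M (L != M), so D-series; mu = 6 gives D_6.

D_{6}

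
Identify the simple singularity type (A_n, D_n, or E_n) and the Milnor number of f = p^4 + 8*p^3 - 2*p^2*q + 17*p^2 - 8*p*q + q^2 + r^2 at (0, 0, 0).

Type A1, Milnor number mu = 1.

The Hessian of f at 0 is [[34, -8, 0], [-8, 2, 0], [0, 0, 2]] with rank 3, so corank 0. A Groebner basis of the Jacobian ideal J(f) in C{p,q,r} is {p, q, r}; counting standard monomials gives mu = 1. Corank 0: nondegenerate Morse point, so A_1.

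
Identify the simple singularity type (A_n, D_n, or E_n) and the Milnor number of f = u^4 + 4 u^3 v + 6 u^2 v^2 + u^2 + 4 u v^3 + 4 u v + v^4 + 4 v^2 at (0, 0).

Type A3, Milnor number mu = 3.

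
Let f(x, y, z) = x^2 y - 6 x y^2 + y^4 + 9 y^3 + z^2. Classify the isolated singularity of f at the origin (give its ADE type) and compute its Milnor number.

Type D_5, Milnor number mu = 5.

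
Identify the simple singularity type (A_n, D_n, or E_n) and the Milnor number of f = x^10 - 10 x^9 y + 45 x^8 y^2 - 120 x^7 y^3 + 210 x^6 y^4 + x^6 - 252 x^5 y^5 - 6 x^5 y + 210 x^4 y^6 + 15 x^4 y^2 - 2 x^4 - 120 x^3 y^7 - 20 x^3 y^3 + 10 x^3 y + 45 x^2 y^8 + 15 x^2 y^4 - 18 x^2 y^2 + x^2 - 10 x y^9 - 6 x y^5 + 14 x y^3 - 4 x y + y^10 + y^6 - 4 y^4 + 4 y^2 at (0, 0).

The Hessian of f at 0 has rank 1. Corank 1: A-series; mu = 9 gives A_9.

Type A_{9}, Milnor number mu = 9.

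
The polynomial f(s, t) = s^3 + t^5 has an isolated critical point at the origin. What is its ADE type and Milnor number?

Type E8, Milnor number mu = 8.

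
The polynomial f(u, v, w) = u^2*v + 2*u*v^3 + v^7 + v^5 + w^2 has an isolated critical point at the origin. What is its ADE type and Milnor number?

Type D8, Milnor number mu = 8.

The Hessian of f at 0 has rank 1. Corank 2; j^3 = u^2*v has shape L^2 M (L != M), so D-series; mu = 8 gives D_8.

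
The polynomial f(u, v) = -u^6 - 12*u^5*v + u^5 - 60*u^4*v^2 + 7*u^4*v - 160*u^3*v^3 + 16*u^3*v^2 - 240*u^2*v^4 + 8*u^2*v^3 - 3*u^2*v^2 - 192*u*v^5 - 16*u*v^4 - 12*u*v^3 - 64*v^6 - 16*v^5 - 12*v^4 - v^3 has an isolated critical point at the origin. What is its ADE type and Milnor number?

Type E_8, Milnor number mu = 8.

The Hessian of f at 0 has rank 0. Corank 2; j^3 = -v^3 is a perfect cube, so E-series; the 5-jet and mu = 8 give E_8.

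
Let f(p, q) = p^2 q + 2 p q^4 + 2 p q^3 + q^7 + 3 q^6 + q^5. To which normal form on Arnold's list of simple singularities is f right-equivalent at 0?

D7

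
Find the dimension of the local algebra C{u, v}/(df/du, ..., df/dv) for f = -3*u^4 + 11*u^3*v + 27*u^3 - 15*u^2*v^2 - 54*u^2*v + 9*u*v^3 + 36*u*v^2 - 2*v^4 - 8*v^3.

7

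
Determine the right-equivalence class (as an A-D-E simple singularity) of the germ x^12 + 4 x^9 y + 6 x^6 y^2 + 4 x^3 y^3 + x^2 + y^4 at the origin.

The Hessian of f at 0 is [[2, 0], [0, 0]] with rank 1, so corank 1. A Groebner basis of the Jacobian ideal J(f) in C{x,y} is {y^3, x}; counting standard monomials gives mu = 3. Corank 1: A-series; mu = 3 gives A_3.

A_{3}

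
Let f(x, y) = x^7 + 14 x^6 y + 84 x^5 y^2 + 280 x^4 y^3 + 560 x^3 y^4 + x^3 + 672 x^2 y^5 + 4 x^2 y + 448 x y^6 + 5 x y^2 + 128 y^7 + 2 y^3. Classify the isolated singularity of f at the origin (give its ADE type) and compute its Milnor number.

Type D_8, Milnor number mu = 8.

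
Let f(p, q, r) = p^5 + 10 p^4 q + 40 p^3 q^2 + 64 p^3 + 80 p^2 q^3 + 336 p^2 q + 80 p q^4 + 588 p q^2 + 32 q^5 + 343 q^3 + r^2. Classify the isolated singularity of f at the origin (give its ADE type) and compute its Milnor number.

The Hessian of f at 0 has rank 1. Corank 2; j^3 = (4*p + 7*q)^3 is a perfect cube, so E-series; the 5-jet and mu = 8 give E_8.

Type E8, Milnor number mu = 8.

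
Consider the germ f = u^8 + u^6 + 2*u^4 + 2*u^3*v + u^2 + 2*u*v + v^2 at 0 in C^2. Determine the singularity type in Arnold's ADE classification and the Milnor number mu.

The Hessian of f at 0 is [[2, 2], [2, 2]] with rank 1, so corank 1. A Groebner basis of the Jacobian ideal J(f) in C{u,v} is {-3*u^2 - 7*u*v + v^4 - 4*v^2, u^3 + u + v, u^2*v - 2*u/3 - v^3/3 - 2*v/3, u*v^2 + u/3 + 2*v^3/3 + v/3}; counting standard monomials gives mu = 7. Corank 1: A-series; mu = 7 gives A_7.

Type A_{7}, Milnor number mu = 7.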